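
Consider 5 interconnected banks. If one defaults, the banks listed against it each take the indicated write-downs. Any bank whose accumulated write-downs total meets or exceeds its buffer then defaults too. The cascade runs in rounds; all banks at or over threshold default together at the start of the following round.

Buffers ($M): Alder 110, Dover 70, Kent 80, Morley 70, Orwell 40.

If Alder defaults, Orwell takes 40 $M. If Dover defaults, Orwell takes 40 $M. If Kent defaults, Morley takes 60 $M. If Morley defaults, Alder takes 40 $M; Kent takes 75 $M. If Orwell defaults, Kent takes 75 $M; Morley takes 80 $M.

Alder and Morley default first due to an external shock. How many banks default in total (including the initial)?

Round 1 — Alder, Morley default (initial).
  Kent: +75 → 75 < 80
  Orwell: +40 → 40 ≥ 40
Round 2 — Orwell defaults.
  Kent: +75 → 150 ≥ 80
Round 3 — Kent defaults.
No further defaults.

4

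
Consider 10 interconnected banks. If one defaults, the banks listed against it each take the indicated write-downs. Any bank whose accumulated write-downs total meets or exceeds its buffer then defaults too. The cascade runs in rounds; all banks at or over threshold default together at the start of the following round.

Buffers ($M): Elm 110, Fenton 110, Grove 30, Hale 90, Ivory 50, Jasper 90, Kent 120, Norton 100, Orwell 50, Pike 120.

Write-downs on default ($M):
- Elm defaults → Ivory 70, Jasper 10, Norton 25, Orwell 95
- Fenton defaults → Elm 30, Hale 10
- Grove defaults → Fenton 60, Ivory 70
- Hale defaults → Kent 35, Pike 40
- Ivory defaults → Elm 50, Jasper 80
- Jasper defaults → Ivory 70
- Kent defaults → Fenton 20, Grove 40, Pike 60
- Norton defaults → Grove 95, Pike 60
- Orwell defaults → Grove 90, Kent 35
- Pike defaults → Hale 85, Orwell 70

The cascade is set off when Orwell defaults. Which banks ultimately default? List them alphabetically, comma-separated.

Grove, Ivory, Orwell

Round 1 — Orwell defaults (initial).
  Grove: +90 → 90 ≥ 30
  Kent: +35 → 35 < 120
Round 2 — Grove defaults.
  Fenton: +60 → 60 < 110
  Ivory: +70 → 70 ≥ 50
Round 3 — Ivory defaults.
  Elm: +50 → 50 < 110
  Jasper: +80 → 80 < 90
No further defaults.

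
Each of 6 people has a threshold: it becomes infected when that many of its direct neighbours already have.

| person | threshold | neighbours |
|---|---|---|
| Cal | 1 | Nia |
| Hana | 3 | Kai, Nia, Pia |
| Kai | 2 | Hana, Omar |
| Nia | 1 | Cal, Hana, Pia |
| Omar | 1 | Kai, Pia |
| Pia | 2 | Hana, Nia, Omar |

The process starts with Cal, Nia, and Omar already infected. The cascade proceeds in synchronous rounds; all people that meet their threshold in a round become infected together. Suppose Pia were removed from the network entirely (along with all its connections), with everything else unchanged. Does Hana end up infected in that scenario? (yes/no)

With Pia removed:
Round 1 — Cal, Nia, Omar become infected (initial).
Round 2 — no new infections; cascade stops.

no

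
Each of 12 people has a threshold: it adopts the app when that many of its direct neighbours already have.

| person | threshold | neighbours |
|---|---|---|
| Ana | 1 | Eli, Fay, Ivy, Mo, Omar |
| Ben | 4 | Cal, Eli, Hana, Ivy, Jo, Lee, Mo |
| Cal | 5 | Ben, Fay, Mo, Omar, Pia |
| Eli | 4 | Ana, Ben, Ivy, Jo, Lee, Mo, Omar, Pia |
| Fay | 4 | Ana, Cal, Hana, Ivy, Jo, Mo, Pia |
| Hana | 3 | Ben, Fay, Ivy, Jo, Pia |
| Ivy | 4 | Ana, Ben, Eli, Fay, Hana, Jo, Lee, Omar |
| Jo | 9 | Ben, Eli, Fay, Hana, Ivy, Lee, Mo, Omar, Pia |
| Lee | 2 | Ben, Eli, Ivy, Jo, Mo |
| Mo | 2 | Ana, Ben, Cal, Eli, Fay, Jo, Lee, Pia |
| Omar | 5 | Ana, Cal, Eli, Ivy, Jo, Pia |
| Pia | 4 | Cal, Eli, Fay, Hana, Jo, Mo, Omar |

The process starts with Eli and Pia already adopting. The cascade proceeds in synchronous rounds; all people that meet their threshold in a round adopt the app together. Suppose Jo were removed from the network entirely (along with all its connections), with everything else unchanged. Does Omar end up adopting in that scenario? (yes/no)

With Jo removed:
Round 1 — Eli, Pia adopt the app (initial).
Round 2 — checking thresholds:
  Ana: 1 of 5 neighbours ≥ 1, adopts the app.
  Ben: 1 of 6 neighbours < 4, holds.
  Cal: 1 of 5 neighbours < 5, holds.
  Fay: 1 of 6 neighbours < 4, holds.
  Hana: 1 of 4 neighbours < 3, holds.
  Ivy: 1 of 7 neighbours < 4, holds.
  Lee: 1 of 4 neighbours < 2, holds.
  Mo: 2 of 7 neighbours ≥ 2, adopts the app.
  Omar: 2 of 5 neighbours < 5, holds.
Round 3 — checking thresholds:
  Ben: 2 of 6 neighbours < 4, holds.
  Cal: 2 of 5 neighbours < 5, holds.
  Fay: 3 of 6 neighbours < 4, holds.
  Hana: 1 of 4 neighbours < 3, holds.
  Ivy: 2 of 7 neighbours < 4, holds.
  Lee: 2 of 4 neighbours ≥ 2, adopts the app.
  Omar: 3 of 5 neighbours < 5, holds.
Round 4 — no new adoptions; cascade stops.

no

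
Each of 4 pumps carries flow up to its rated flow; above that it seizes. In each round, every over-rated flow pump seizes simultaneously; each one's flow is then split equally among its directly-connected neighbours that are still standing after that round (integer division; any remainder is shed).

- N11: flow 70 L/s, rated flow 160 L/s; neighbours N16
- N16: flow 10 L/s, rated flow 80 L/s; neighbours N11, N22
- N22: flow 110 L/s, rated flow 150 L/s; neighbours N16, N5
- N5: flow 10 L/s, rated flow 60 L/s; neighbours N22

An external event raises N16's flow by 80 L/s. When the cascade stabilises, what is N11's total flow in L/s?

Round 1 — N16 at 90 > 80. N16 seizes.
  N16 sheds 90 L/s to N11, N22: 45 each.
    N11: 70+45 = 115 ≤ 160
    N22: 110+45 = 155 > 150
Round 2 — N22 seizes.
  N22 sheds 155 L/s to N5: 155 each.
    N5: 10+155 = 165 > 60
Round 3 — N5 seizes.
  N5 sheds 165 L/s: no online neighbours, lost.
No further seizures.

115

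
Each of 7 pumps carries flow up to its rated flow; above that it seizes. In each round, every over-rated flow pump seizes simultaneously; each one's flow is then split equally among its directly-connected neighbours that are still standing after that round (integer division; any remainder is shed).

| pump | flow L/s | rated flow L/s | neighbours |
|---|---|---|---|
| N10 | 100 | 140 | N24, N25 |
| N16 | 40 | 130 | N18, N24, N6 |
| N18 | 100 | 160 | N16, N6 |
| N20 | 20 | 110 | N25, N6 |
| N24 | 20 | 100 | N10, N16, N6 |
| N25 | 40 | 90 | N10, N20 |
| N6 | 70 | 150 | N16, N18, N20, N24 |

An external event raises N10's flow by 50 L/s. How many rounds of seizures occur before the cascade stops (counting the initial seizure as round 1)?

6

Round 1 — N10 at 150 > 140. N10 seizes.
  N10 sheds 150 L/s to N24, N25: 75 each.
    N24: 20+75 = 95 ≤ 100
    N25: 40+75 = 115 > 90
Round 2 — N25 seizes.
  N25 sheds 115 L/s to N20: 115 each.
    N20: 20+115 = 135 > 110
Round 3 — N20 seizes.
  N20 sheds 135 L/s to N6: 135 each.
    N6: 70+135 = 205 > 150
Round 4 — N6 seizes.
  N6 sheds 205 L/s to N16, N18, N24: 68 each (1 lost).
    N16: 40+68 = 108 ≤ 130
    N18: 100+68 = 168 > 160
    N24: 95+68 = 163 > 100
Round 5 — N18, N24 seize.
  N18 sheds 168 L/s to N16: 168 each.
    N16: 108+168 = 276 > 130
  N24 sheds 163 L/s to N16: 163 each.
    N16: 276+163 = 439 > 130
Round 6 — N16 seizes.
  N16 sheds 439 L/s: no online neighbours, lost.
No further seizures.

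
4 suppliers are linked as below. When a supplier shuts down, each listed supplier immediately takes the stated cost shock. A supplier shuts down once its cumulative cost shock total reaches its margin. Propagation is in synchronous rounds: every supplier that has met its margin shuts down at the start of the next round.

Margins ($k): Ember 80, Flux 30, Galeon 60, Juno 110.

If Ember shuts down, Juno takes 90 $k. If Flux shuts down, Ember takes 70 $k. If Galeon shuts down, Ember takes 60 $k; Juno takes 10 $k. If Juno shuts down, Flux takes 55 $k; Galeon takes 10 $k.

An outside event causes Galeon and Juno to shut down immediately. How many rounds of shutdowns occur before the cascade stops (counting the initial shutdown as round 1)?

3

Round 1 — Galeon, Juno shut down (initial).
  Ember: +60 → 60 < 80
  Flux: +55 → 55 ≥ 30
Round 2 — Flux shuts down.
  Ember: +70 → 130 ≥ 80
Round 3 — Ember shuts down.
No further shutdowns.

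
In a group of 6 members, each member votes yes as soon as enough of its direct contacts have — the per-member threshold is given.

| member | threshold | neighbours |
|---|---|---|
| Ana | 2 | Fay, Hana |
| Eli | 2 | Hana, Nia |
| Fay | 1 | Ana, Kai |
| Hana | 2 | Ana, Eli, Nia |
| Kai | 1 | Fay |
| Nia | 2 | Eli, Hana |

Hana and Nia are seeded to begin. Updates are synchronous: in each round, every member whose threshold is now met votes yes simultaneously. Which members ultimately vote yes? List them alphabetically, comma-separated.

Eli, Hana, Nia

Round 1 — Hana, Nia vote yes (initial).
Round 2 — checking thresholds:
  Ana: 1 of 2 neighbours < 2, not yet.
  Eli: 2 of 2 neighbours ≥ 2, votes yes.
Round 3 — no new yes votes; cascade stops.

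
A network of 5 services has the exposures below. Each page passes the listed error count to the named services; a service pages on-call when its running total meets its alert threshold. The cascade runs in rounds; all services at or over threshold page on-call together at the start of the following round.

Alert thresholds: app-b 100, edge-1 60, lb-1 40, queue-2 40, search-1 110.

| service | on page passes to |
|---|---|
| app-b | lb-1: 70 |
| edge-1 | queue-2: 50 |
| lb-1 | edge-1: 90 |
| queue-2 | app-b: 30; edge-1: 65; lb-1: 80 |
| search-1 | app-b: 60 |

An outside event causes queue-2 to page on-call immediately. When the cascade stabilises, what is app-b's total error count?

30

Round 1 — queue-2 pages on-call (initial).
  app-b: +30 → 30 < 100
  edge-1: +65 → 65 ≥ 60
  lb-1: +80 → 80 ≥ 40
Round 2 — edge-1, lb-1 page on-call.
No further pages.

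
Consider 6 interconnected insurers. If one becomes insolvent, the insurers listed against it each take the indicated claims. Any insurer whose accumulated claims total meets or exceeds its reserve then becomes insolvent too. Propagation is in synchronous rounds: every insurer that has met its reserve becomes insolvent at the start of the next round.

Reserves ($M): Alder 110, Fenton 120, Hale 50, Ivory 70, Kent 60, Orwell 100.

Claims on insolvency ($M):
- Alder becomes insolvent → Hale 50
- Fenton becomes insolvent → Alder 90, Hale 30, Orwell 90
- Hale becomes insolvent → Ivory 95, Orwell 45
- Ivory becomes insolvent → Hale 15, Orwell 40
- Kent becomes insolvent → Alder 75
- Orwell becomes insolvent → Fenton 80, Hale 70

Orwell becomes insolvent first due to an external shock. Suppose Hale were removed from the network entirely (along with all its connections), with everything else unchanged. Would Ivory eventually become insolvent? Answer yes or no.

With Hale removed:
Round 1 — Orwell becomes insolvent (initial).
  Fenton: +80 → 80 < 120
No further insolvencies.

no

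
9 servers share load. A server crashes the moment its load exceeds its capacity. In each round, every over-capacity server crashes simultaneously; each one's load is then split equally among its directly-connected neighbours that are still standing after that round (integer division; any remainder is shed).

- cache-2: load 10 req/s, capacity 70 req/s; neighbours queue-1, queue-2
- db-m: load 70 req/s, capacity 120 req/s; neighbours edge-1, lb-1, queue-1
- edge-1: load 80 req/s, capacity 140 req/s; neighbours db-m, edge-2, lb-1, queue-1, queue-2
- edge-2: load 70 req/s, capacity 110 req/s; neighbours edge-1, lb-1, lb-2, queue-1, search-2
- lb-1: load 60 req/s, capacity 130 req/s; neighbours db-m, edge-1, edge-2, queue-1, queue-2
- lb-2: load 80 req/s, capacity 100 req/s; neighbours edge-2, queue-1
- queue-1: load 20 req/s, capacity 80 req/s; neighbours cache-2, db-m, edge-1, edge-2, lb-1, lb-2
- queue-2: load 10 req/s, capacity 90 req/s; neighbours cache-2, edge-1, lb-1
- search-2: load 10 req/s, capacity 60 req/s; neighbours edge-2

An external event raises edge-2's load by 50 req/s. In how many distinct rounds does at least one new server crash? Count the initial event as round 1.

Round 1 — edge-2 at 120 > 110. edge-2 crashes.
  edge-2 sheds 120 req/s to edge-1, lb-1, lb-2, queue-1, search-2: 24 each.
    edge-1: 80+24 = 104 ≤ 140
    lb-1: 60+24 = 84 ≤ 130
    lb-2: 80+24 = 104 > 100
    queue-1: 20+24 = 44 ≤ 80
    search-2: 10+24 = 34 ≤ 60
Round 2 — lb-2 crashes.
  lb-2 sheds 104 req/s to queue-1: 104 each.
    queue-1: 44+104 = 148 > 80
Round 3 — queue-1 crashes.
  queue-1 sheds 148 req/s to cache-2, db-m, edge-1, lb-1: 37 each.
    cache-2: 10+37 = 47 ≤ 70
    db-m: 70+37 = 107 ≤ 120
    edge-1: 104+37 = 141 > 140
    lb-1: 84+37 = 121 ≤ 130
Round 4 — edge-1 crashes.
  edge-1 sheds 141 req/s to db-m, lb-1, queue-2: 47 each.
    db-m: 107+47 = 154 > 120
    lb-1: 121+47 = 168 > 130
    queue-2: 10+47 = 57 ≤ 90
Round 5 — db-m, lb-1 crash.
  db-m sheds 154 req/s: no online neighbours, lost.
  lb-1 sheds 168 req/s to queue-2: 168 each.
    queue-2: 57+168 = 225 > 90
Round 6 — queue-2 crashes.
  queue-2 sheds 225 req/s to cache-2: 225 each.
    cache-2: 47+225 = 272 > 70
Round 7 — cache-2 crashes.
  cache-2 sheds 272 req/s: no online neighbours, lost.
No further crashes.

7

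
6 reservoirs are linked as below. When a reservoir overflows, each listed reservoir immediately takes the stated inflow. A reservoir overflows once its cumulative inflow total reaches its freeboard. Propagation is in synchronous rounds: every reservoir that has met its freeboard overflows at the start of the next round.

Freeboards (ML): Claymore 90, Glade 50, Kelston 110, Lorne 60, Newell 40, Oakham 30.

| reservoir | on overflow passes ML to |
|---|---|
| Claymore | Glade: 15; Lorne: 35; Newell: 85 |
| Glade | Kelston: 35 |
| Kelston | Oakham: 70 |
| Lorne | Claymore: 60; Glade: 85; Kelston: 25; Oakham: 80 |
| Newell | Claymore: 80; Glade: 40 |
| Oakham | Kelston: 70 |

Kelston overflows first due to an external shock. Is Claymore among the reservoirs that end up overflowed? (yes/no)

no

Round 1 — Kelston overflows (initial).
  Oakham: +70 → 70 ≥ 30
Round 2 — Oakham overflows.
No further overflows.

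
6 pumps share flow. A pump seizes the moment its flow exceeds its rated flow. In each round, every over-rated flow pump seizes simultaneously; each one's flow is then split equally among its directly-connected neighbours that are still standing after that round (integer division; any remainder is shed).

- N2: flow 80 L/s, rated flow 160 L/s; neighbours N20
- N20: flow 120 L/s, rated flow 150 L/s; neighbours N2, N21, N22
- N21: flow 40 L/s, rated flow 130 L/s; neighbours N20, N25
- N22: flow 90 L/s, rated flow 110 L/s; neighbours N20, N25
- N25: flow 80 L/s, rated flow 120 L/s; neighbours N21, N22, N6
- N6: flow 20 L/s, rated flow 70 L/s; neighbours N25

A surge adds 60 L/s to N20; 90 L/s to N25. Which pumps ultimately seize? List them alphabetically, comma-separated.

Round 1 — N20 at 180 > 150; N25 at 170 > 120. N20, N25 seize.
  N20 sheds 180 L/s to N2, N21, N22: 60 each.
    N2: 80+60 = 140 ≤ 160
    N21: 40+60 = 100 ≤ 130
    N22: 90+60 = 150 > 110
  N25 sheds 170 L/s to N21, N22, N6: 56 each (2 lost).
    N21: 100+56 = 156 > 130
    N22: 150+56 = 206 > 110
    N6: 20+56 = 76 > 70
Round 2 — N21, N22, N6 seize.
  N21 sheds 156 L/s: no online neighbours, lost.
  N22 sheds 206 L/s: no online neighbours, lost.
  N6 sheds 76 L/s: no online neighbours, lost.
No further seizures.

N20, N21, N22, N25, N6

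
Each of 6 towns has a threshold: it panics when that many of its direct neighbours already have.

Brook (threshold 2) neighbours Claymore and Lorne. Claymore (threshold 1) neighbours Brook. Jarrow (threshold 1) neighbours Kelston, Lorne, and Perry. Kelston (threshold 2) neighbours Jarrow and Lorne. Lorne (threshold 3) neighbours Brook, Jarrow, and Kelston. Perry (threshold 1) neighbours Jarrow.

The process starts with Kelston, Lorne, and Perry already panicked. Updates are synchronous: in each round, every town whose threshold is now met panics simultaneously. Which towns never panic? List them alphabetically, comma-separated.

Round 1 — Kelston, Lorne, Perry panic (initial).
Round 2 — checking thresholds:
  Brook: 1 of 2 neighbours < 2, not yet.
  Jarrow: 3 of 3 neighbours ≥ 1, panics.
Round 3 — no new panics; cascade stops.

Brook, Claymore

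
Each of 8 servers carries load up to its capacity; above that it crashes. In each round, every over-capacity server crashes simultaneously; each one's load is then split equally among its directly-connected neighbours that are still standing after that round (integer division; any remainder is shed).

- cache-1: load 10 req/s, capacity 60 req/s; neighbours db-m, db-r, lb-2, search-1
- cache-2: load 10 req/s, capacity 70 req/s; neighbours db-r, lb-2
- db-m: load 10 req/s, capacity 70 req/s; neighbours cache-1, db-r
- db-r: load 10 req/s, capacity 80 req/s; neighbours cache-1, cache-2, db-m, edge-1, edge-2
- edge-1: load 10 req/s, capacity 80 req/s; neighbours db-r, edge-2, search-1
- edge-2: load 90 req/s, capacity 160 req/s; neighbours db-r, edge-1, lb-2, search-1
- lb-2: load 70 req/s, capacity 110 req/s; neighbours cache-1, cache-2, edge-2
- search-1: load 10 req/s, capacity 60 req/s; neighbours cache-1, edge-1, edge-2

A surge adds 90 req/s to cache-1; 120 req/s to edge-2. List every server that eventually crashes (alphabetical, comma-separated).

Round 1 — cache-1 at 100 > 60; edge-2 at 210 > 160. cache-1, edge-2 crash.
  cache-1 sheds 100 req/s to db-m, db-r, lb-2, search-1: 25 each.
    db-m: 10+25 = 35 ≤ 70
    db-r: 10+25 = 35 ≤ 80
    lb-2: 70+25 = 95 ≤ 110
    search-1: 10+25 = 35 ≤ 60
  edge-2 sheds 210 req/s to db-r, edge-1, lb-2, search-1: 52 each (2 lost).
    db-r: 35+52 = 87 > 80
    edge-1: 10+52 = 62 ≤ 80
    lb-2: 95+52 = 147 > 110
    search-1: 35+52 = 87 > 60
Round 2 — db-r, lb-2, search-1 crash.
  db-r sheds 87 req/s to cache-2, db-m, edge-1: 29 each.
    cache-2: 10+29 = 39 ≤ 70
    db-m: 35+29 = 64 ≤ 70
    edge-1: 62+29 = 91 > 80
  lb-2 sheds 147 req/s to cache-2: 147 each.
    cache-2: 39+147 = 186 > 70
  search-1 sheds 87 req/s to edge-1: 87 each.
    edge-1: 91+87 = 178 > 80
Round 3 — cache-2, edge-1 crash.
  cache-2 sheds 186 req/s: no online neighbours, lost.
  edge-1 sheds 178 req/s: no online neighbours, lost.
No further crashes.

cache-1, cache-2, db-r, edge-1, edge-2, lb-2, search-1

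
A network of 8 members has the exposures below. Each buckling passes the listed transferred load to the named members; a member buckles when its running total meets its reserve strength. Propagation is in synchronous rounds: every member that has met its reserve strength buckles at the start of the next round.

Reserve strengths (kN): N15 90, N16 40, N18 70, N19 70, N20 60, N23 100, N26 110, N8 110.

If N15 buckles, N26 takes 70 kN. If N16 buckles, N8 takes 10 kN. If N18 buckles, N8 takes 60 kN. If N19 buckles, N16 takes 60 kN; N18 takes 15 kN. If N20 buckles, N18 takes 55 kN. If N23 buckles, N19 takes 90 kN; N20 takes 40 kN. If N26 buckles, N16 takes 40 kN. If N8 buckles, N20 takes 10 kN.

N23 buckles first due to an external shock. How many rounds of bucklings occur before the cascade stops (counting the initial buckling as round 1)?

Round 1 — N23 buckles (initial).
  N19: +90 → 90 ≥ 70
  N20: +40 → 40 < 60
Round 2 — N19 buckles.
  N16: +60 → 60 ≥ 40
  N18: +15 → 15 < 70
Round 3 — N16 buckles.
  N8: +10 → 10 < 110
No further bucklings.

3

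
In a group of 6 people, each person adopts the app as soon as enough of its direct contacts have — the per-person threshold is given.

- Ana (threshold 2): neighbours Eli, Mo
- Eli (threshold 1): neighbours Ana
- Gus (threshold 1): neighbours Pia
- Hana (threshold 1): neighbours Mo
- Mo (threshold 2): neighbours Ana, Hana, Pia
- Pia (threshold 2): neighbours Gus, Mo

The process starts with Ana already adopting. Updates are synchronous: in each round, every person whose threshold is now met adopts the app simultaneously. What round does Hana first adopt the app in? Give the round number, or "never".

Round 1 — Ana adopts the app (initial).
Round 2 — checking thresholds:
  Eli: 1 of 1 neighbours ≥ 1, adopts the app.
  Mo: 1 of 3 neighbours < 2, not yet.
Round 3 — no new adoptions; cascade stops.

never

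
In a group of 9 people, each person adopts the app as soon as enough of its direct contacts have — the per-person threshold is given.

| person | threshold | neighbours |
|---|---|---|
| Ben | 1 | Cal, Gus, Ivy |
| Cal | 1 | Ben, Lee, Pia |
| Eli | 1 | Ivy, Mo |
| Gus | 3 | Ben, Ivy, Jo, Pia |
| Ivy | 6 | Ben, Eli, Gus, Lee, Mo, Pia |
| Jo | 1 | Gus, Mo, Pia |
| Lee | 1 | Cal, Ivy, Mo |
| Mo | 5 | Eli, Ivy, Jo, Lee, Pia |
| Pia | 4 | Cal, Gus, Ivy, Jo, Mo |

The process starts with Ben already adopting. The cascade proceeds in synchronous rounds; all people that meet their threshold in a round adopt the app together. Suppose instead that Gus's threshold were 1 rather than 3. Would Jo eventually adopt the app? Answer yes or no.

With Gus's threshold at 1:
Round 1 — Ben adopts the app (initial).
Round 2 — checking thresholds:
  Cal: 1 of 3 neighbours ≥ 1, adopts the app.
  Gus: 1 of 4 neighbours ≥ 1, adopts the app.
  Ivy: 1 of 6 neighbours < 6, not yet.
Round 3 — checking thresholds:
  Ivy: 2 of 6 neighbours < 6, not yet.
  Jo: 1 of 3 neighbours ≥ 1, adopts the app.
  Lee: 1 of 3 neighbours ≥ 1, adopts the app.
  Pia: 2 of 5 neighbours < 4, not yet.
Round 4 — no new adoptions; cascade stops.

yes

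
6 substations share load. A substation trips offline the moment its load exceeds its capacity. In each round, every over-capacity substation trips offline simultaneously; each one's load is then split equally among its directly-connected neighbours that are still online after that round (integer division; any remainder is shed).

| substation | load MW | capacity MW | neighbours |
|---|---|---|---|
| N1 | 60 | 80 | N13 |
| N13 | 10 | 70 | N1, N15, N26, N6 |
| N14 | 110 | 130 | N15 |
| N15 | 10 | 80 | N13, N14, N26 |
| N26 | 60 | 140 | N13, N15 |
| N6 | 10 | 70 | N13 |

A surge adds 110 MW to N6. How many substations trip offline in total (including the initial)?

3

Round 1 — N6 at 120 > 70. N6 trips offline.
  N6 sheds 120 MW to N13: 120 each.
    N13: 10+120 = 130 > 70
Round 2 — N13 trips offline.
  N13 sheds 130 MW to N1, N15, N26: 43 each (1 lost).
    N1: 60+43 = 103 > 80
    N15: 10+43 = 53 ≤ 80
    N26: 60+43 = 103 ≤ 140
Round 3 — N1 trips offline.
  N1 sheds 103 MW: no online neighbours, lost.
No further trips.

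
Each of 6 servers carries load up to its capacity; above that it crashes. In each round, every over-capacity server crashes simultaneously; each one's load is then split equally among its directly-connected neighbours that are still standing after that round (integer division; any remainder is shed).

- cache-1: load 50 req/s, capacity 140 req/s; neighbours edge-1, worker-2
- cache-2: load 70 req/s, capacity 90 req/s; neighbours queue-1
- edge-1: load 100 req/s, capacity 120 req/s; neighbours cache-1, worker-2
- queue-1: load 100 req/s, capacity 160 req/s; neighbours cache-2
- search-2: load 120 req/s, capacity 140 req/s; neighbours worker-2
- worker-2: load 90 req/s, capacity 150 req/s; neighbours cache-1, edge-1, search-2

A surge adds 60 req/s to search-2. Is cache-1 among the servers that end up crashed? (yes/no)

yes

Round 1 — search-2 at 180 > 140. search-2 crashes.
  search-2 sheds 180 req/s to worker-2: 180 each.
    worker-2: 90+180 = 270 > 150
Round 2 — worker-2 crashes.
  worker-2 sheds 270 req/s to cache-1, edge-1: 135 each.
    cache-1: 50+135 = 185 > 140
    edge-1: 100+135 = 235 > 120
Round 3 — cache-1, edge-1 crash.
  cache-1 sheds 185 req/s: no online neighbours, lost.
  edge-1 sheds 235 req/s: no online neighbours, lost.
No further crashes.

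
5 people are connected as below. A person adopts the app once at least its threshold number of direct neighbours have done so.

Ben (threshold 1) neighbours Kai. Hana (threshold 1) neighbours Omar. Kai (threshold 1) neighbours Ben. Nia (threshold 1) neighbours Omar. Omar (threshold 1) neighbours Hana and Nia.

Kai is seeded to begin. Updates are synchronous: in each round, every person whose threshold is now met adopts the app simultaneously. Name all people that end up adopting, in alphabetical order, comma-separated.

Round 1 — Kai adopts the app (initial).
Round 2 — checking thresholds:
  Ben: 1 of 1 neighbours ≥ 1, adopts the app.
Round 3 — no new adoptions; cascade stops.

Ben, Kai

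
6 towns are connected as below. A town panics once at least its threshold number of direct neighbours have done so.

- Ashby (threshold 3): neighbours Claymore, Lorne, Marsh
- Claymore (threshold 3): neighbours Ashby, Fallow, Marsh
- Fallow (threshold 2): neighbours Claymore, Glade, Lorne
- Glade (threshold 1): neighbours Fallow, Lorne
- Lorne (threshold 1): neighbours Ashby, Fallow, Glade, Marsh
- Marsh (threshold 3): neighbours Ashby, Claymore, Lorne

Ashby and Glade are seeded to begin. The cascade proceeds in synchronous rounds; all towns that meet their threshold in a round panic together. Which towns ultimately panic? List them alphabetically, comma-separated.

Round 1 — Ashby, Glade panic (initial).
Round 2 — checking thresholds:
  Claymore: 1 of 3 neighbours < 3, holds.
  Fallow: 1 of 3 neighbours < 2, holds.
  Lorne: 2 of 4 neighbours ≥ 1, panics.
  Marsh: 1 of 3 neighbours < 3, holds.
Round 3 — checking thresholds:
  Claymore: 1 of 3 neighbours < 3, holds.
  Fallow: 2 of 3 neighbours ≥ 2, panics.
  Marsh: 2 of 3 neighbours < 3, holds.
Round 4 — no new panics; cascade stops.

Ashby, Fallow, Glade, Lorne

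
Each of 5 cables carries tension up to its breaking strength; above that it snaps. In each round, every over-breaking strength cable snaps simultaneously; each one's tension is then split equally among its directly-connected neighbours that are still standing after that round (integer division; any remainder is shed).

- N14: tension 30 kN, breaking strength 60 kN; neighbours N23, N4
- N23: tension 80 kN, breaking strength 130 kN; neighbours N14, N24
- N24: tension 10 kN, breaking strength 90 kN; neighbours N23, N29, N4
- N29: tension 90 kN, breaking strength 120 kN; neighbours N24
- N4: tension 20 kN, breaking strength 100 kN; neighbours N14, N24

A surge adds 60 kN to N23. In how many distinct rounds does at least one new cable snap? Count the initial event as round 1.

5

Round 1 — N23 at 140 > 130. N23 snaps.
  N23 sheds 140 kN to N14, N24: 70 each.
    N14: 30+70 = 100 > 60
    N24: 10+70 = 80 ≤ 90
Round 2 — N14 snaps.
  N14 sheds 100 kN to N4: 100 each.
    N4: 20+100 = 120 > 100
Round 3 — N4 snaps.
  N4 sheds 120 kN to N24: 120 each.
    N24: 80+120 = 200 > 90
Round 4 — N24 snaps.
  N24 sheds 200 kN to N29: 200 each.
    N29: 90+200 = 290 > 120
Round 5 — N29 snaps.
  N29 sheds 290 kN: no online neighbours, lost.
No further breaks.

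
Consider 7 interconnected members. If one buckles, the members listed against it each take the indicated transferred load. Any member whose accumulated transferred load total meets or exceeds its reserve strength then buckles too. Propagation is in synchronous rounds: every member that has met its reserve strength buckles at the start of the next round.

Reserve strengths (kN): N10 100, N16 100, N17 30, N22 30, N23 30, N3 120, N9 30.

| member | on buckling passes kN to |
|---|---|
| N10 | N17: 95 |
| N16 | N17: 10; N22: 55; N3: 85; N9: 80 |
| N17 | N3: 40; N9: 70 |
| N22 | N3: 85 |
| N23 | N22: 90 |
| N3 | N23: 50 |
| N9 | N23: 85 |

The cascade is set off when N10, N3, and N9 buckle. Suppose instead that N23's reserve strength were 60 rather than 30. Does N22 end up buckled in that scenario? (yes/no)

With N23's reserve strength at 60:
Round 1 — N10, N3, N9 buckle (initial).
  N17: +95 → 95 ≥ 30
  N23: +50+85 → 135 ≥ 60
Round 2 — N17, N23 buckle.
  N22: +90 → 90 ≥ 30
Round 3 — N22 buckles.
No further bucklings.

yes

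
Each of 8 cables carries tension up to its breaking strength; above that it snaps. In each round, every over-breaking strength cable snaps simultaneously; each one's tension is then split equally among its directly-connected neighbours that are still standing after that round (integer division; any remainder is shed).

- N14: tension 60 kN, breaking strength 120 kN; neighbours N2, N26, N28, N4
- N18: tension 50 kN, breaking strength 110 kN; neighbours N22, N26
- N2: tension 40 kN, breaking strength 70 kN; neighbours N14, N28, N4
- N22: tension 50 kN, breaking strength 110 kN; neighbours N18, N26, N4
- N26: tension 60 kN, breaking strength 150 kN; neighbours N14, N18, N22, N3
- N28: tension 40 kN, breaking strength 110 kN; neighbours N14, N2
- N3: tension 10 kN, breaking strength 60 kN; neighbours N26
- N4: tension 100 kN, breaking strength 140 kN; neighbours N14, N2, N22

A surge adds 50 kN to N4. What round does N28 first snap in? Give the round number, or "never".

4

Round 1 — N4 at 150 > 140. N4 snaps.
  N4 sheds 150 kN to N14, N2, N22: 50 each.
    N14: 60+50 = 110 ≤ 120
    N2: 40+50 = 90 > 70
    N22: 50+50 = 100 ≤ 110
Round 2 — N2 snaps.
  N2 sheds 90 kN to N14, N28: 45 each.
    N14: 110+45 = 155 > 120
    N28: 40+45 = 85 ≤ 110
Round 3 — N14 snaps.
  N14 sheds 155 kN to N26, N28: 77 each (1 lost).
    N26: 60+77 = 137 ≤ 150
    N28: 85+77 = 162 > 110
Round 4 — N28 snaps.
  N28 sheds 162 kN: no online neighbours, lost.
No further breaks.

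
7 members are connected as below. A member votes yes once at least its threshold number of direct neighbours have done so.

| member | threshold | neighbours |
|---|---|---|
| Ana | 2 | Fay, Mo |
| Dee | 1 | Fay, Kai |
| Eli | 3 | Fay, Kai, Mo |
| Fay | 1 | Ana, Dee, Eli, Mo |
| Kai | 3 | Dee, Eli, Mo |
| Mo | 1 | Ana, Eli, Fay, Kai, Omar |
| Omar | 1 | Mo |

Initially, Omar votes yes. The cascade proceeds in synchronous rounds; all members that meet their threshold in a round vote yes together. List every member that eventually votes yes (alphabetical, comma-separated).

Round 1 — Omar votes yes (initial).
Round 2 — checking thresholds:
  Mo: 1 of 5 neighbours ≥ 1, votes yes.
Round 3 — checking thresholds:
  Ana: 1 of 2 neighbours < 2, holds.
  Eli: 1 of 3 neighbours < 3, holds.
  Fay: 1 of 4 neighbours ≥ 1, votes yes.
  Kai: 1 of 3 neighbours < 3, holds.
Round 4 — checking thresholds:
  Ana: 2 of 2 neighbours ≥ 2, votes yes.
  Dee: 1 of 2 neighbours ≥ 1, votes yes.
  Eli: 2 of 3 neighbours < 3, holds.
  Kai: 1 of 3 neighbours < 3, holds.
Round 5 — no new yes votes; cascade stops.

Ana, Dee, Fay, Mo, Omar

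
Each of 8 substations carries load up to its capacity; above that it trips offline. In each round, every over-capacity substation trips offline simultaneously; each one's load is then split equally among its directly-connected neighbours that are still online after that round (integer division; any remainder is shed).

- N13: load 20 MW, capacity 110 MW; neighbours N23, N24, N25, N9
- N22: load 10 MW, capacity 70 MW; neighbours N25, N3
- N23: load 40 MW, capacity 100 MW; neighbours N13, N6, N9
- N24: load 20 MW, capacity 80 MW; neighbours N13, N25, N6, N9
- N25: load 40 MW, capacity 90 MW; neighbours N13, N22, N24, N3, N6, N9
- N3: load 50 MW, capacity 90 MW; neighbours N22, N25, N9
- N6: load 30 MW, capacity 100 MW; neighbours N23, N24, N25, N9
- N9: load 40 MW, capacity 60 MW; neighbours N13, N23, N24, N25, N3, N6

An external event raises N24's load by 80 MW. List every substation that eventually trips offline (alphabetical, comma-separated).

N24, N9

Round 1 — N24 at 100 > 80. N24 trips offline.
  N24 sheds 100 MW to N13, N25, N6, N9: 25 each.
    N13: 20+25 = 45 ≤ 110
    N25: 40+25 = 65 ≤ 90
    N6: 30+25 = 55 ≤ 100
    N9: 40+25 = 65 > 60
Round 2 — N9 trips offline.
  N9 sheds 65 MW to N13, N23, N25, N3, N6: 13 each.
    N13: 45+13 = 58 ≤ 110
    N23: 40+13 = 53 ≤ 100
    N25: 65+13 = 78 ≤ 90
    N3: 50+13 = 63 ≤ 90
    N6: 55+13 = 68 ≤ 100
No further trips.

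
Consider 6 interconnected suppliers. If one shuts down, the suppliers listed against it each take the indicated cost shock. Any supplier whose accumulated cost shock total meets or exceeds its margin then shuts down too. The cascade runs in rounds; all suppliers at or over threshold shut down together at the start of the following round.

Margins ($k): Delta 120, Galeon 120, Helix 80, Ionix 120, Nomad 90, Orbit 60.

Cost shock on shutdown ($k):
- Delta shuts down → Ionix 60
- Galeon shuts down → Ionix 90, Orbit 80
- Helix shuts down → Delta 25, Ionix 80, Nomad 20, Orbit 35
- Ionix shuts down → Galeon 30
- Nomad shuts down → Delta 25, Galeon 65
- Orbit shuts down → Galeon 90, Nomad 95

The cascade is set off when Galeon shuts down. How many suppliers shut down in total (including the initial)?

Round 1 — Galeon shuts down (initial).
  Ionix: +90 → 90 < 120
  Orbit: +80 → 80 ≥ 60
Round 2 — Orbit shuts down.
  Nomad: +95 → 95 ≥ 90
Round 3 — Nomad shuts down.
  Delta: +25 → 25 < 120
No further shutdowns.

3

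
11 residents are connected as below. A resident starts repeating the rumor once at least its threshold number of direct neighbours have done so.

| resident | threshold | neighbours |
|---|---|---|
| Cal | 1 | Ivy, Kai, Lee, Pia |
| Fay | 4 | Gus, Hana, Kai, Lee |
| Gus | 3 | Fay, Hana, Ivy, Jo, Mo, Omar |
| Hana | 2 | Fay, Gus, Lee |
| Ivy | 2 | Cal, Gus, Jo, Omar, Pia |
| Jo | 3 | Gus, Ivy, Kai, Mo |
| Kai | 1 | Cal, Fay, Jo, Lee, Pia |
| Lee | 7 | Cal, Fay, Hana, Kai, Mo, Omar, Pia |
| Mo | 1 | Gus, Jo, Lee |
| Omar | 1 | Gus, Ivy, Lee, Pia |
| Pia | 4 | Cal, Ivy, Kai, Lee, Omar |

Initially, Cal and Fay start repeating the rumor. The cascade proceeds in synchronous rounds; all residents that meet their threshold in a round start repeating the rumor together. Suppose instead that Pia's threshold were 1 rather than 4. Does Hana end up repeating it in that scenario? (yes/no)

With Pia's threshold at 1:
Round 1 — Cal, Fay start repeating the rumor (initial).
Round 2 — checking thresholds:
  Gus: 1 of 6 neighbours < 3, below threshold.
  Hana: 1 of 3 neighbours < 2, below threshold.
  Ivy: 1 of 5 neighbours < 2, below threshold.
  Kai: 2 of 5 neighbours ≥ 1, starts repeating the rumor.
  Lee: 2 of 7 neighbours < 7, below threshold.
  Pia: 1 of 5 neighbours ≥ 1, starts repeating the rumor.
Round 3 — checking thresholds:
  Gus: 1 of 6 neighbours < 3, below threshold.
  Hana: 1 of 3 neighbours < 2, below threshold.
  Ivy: 2 of 5 neighbours ≥ 2, starts repeating the rumor.
  Jo: 1 of 4 neighbours < 3, below threshold.
  Lee: 4 of 7 neighbours < 7, below threshold.
  Omar: 1 of 4 neighbours ≥ 1, starts repeating the rumor.
Round 4 — checking thresholds:
  Gus: 3 of 6 neighbours ≥ 3, starts repeating the rumor.
  Hana: 1 of 3 neighbours < 2, below threshold.
  Jo: 2 of 4 neighbours < 3, below threshold.
  Lee: 5 of 7 neighbours < 7, below threshold.
Round 5 — checking thresholds:
  Hana: 2 of 3 neighbours ≥ 2, starts repeating the rumor.
  Jo: 3 of 4 neighbours ≥ 3, starts repeating the rumor.
  Lee: 5 of 7 neighbours < 7, below threshold.
  Mo: 1 of 3 neighbours ≥ 1, starts repeating the rumor.
Round 6 — checking thresholds:
  Lee: 7 of 7 neighbours ≥ 7, starts repeating the rumor.
Round 7 — no new spreads; cascade stops.

yes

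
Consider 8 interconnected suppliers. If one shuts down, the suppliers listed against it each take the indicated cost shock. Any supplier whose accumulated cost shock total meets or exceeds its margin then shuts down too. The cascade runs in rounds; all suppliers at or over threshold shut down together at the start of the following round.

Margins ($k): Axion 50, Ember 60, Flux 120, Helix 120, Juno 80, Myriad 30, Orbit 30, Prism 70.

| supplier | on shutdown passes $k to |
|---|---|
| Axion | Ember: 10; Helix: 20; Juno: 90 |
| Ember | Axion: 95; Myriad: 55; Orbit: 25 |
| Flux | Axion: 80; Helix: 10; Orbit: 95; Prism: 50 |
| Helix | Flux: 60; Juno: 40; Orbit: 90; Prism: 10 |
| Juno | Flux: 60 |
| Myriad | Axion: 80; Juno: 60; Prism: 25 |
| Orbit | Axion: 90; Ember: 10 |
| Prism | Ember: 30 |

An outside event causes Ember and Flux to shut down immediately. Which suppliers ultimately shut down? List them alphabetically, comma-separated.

Round 1 — Ember, Flux shut down (initial).
  Axion: +95+80 → 175 ≥ 50
  Helix: +10 → 10 < 120
  Myriad: +55 → 55 ≥ 30
  Orbit: +25+95 → 120 ≥ 30
  Prism: +50 → 50 < 70
Round 2 — Axion, Myriad, Orbit shut down.
  Helix: +20 → 30 < 120
  Juno: +90+60 → 150 ≥ 80
  Prism: +25 → 75 ≥ 70
Round 3 — Juno, Prism shut down.
No further shutdowns.

Axion, Ember, Flux, Juno, Myriad, Orbit, Prism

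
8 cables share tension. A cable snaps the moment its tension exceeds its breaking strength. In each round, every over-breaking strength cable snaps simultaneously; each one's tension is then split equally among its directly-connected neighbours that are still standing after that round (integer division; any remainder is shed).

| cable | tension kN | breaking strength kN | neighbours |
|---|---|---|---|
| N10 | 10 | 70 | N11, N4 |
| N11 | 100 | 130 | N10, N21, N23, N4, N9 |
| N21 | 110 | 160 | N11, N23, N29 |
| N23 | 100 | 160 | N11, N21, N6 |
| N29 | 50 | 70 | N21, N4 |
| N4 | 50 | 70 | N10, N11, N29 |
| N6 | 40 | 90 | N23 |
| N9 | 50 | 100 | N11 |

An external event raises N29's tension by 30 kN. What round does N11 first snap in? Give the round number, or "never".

3

Round 1 — N29 at 80 > 70. N29 snaps.
  N29 sheds 80 kN to N21, N4: 40 each.
    N21: 110+40 = 150 ≤ 160
    N4: 50+40 = 90 > 70
Round 2 — N4 snaps.
  N4 sheds 90 kN to N10, N11: 45 each.
    N10: 10+45 = 55 ≤ 70
    N11: 100+45 = 145 > 130
Round 3 — N11 snaps.
  N11 sheds 145 kN to N10, N21, N23, N9: 36 each (1 lost).
    N10: 55+36 = 91 > 70
    N21: 150+36 = 186 > 160
    N23: 100+36 = 136 ≤ 160
    N9: 50+36 = 86 ≤ 100
Round 4 — N10, N21 snap.
  N10 sheds 91 kN: no online neighbours, lost.
  N21 sheds 186 kN to N23: 186 each.
    N23: 136+186 = 322 > 160
Round 5 — N23 snaps.
  N23 sheds 322 kN to N6: 322 each.
    N6: 40+322 = 362 > 90
Round 6 — N6 snaps.
  N6 sheds 362 kN: no online neighbours, lost.
No further breaks.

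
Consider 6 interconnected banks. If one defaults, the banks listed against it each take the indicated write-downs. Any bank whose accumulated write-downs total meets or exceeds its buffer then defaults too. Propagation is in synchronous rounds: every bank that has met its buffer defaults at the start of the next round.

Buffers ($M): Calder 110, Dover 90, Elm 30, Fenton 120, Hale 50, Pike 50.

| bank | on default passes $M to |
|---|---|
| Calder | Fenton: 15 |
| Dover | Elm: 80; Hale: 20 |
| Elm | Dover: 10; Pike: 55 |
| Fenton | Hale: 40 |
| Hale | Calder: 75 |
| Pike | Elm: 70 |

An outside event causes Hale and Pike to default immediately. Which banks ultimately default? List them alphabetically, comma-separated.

Elm, Hale, Pike

Round 1 — Hale, Pike default (initial).
  Calder: +75 → 75 < 110
  Elm: +70 → 70 ≥ 30
Round 2 — Elm defaults.
  Dover: +10 → 10 < 90
No further defaults.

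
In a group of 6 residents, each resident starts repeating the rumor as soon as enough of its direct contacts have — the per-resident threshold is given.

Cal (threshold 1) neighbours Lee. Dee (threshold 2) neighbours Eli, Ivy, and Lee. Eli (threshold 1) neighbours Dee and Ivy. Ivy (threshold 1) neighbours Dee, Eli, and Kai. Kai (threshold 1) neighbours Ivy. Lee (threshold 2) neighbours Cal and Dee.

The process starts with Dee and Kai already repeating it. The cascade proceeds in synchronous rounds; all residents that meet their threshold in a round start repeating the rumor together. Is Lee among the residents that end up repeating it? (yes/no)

Round 1 — Dee, Kai start repeating the rumor (initial).
Round 2 — checking thresholds:
  Eli: 1 of 2 neighbours ≥ 1, starts repeating the rumor.
  Ivy: 2 of 3 neighbours ≥ 1, starts repeating the rumor.
  Lee: 1 of 2 neighbours < 2, below threshold.
Round 3 — no new spreads; cascade stops.

no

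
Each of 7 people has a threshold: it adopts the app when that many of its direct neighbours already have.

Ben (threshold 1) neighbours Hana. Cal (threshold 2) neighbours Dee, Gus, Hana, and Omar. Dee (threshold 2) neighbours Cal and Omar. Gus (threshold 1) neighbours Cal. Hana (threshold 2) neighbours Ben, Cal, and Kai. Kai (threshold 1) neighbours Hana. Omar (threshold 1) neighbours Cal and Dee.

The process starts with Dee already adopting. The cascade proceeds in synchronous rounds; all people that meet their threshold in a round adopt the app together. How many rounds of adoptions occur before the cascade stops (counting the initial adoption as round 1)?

4

Round 1 — Dee adopts the app (initial).
Round 2 — checking thresholds:
  Cal: 1 of 4 neighbours < 2, not yet.
  Omar: 1 of 2 neighbours ≥ 1, adopts the app.
Round 3 — checking thresholds:
  Cal: 2 of 4 neighbours ≥ 2, adopts the app.
Round 4 — checking thresholds:
  Gus: 1 of 1 neighbours ≥ 1, adopts the app.
  Hana: 1 of 3 neighbours < 2, not yet.
Round 5 — no new adoptions; cascade stops.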